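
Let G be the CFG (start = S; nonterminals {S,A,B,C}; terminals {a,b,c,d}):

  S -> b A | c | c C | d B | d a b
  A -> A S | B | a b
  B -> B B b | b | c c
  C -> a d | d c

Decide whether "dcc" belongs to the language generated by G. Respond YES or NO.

CNF form of G:
  S -> T0 A | T2 C | T3 B | T3 X6 | c
  A -> A S | B X4 | T1 T0 | T2 T2 | b
  B -> B X5 | T2 T2 | b
  C -> T1 T3 | T3 T2
  T0 -> b
  T1 -> a
  T2 -> c
  T3 -> d
  X4 -> B T0
  X5 -> B T0
  X6 -> T1 T0

Fill CYK table bottom-up:
  cell(0,0) d: {T3}  orig:{}
  cell(1,1) c: {S,T2}  orig:{S}
  cell(2,2) c: {S,T2}  orig:{S}
  cell(0,1) dc: {C}
  cell(1,2) cc: {A,B}
  cell(0,2) dcc: {S}

S ∈ T[0,2] ⇒ YES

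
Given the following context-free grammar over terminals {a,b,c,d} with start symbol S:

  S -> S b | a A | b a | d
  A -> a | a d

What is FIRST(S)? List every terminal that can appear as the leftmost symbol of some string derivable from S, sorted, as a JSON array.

FIRST iteration:
round 1:
  A via A→a: +{a}
  S via S→a A: +{a}
  S via S→b a: +{b}
  S via S→d: +{d}
  S: {a,b,d}  A: {a}
round 2: done
  S: {a,b,d}  A: {a}

FIRST(S) = ["a", "b", "d"]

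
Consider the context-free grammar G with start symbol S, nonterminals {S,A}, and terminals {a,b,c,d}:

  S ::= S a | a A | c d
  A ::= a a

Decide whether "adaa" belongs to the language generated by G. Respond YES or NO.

Convert to CNF:
  S -> S T0 | T0 A | T1 T2
  A -> T0 T0
  T0 -> a
  T1 -> c
  T2 -> d

CYK table (by increasing span):
  T[0,0] 'a' = {T0}  orig:{}
  T[1,1] 'd' = {T2}  orig:{}
  T[2,2] 'a' = {T0}  orig:{}
  T[3,3] 'a' = {T0}  orig:{}
  T[0,1] 'ad' = ∅
  T[1,2] 'da' = ∅
  T[2,3] 'aa' = {A}
  T[0,2] 'ada' = ∅
  T[1,3] 'daa' = ∅
  T[0,3] 'adaa' = ∅

S ∉ T[0,3] ⇒ NO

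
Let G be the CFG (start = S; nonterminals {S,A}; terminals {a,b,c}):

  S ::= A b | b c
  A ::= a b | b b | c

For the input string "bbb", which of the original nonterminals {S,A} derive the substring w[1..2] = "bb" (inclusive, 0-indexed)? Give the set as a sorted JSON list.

CNF form of G:
  S -> A T1 | T1 T2
  A -> T0 T1 | T1 T1 | c
  T0 -> a
  T1 -> b
  T2 -> c

CYK table (by increasing span) (cells [i..j] with 1 ≤ i ≤ j ≤ 2 only):
  [1..1]={T1}  "b"  orig:{}
  [2..2]={T1}  "b"  orig:{}
  [1..2]={A}  "bb"

Original NTs in T[1,2] deriving "bb": ["A"]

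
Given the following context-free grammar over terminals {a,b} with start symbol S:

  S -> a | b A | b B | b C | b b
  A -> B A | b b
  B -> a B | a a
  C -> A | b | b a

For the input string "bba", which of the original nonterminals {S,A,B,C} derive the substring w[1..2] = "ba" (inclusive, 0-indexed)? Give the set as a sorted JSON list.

CNF form of G:
  S -> T0 A | T0 B | T0 C | T0 T0 | a
  A -> B A | T0 T0
  B -> T1 B | T1 T1
  C -> B A | T0 T0 | T0 T1 | b
  T0 -> b
  T1 -> a

Fill CYK table bottom-up, restricted to cells inside w[1..2]:
  T[1,1] 'b' = {C,T0}  orig:{C}
  T[2,2] 'a' = {S,T1}  orig:{S}
  T[1,2] 'ba' = {C}

Original NTs in T[1,2] deriving "ba": ["C"]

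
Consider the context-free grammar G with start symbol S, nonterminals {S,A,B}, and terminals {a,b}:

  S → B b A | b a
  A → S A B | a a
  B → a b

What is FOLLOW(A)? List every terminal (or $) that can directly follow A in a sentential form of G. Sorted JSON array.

FIRST sets, iterate to fixpoint:
round 1:
  A via A→a a: +{a}
  B via B→a b: +{a}
  S via S→B b A: +{a}
  S via S→b a: +{b}
  FIRST(S)={a,b}  FIRST(A)={a}  FIRST(B)={a}
round 2:
  A via A→S A B: +{b}
  FIRST(S)={a,b}  FIRST(A)={a,b}  FIRST(B)={a}
round 3: (stable)
  FIRST(S)={a,b}  FIRST(A)={a,b}  FIRST(B)={a}

FOLLOW iteration:
FOLLOW(S) := {$}
iter 1:
  A→S A B: FOLLOW(S) ⊇ FIRST(A) = {a,b}; new: +{a,b}
  A→S A B: FOLLOW(A) ⊇ FIRST(B) = {a}; new: +{a}
  A→S A B: FOLLOW(B) ⊇ FOLLOW(A) ⊇ {a}; new: +{a}
  S→B b A: FOLLOW(B) ⊇ FIRST(b) = {b}; new: +{b}
  S→B b A: FOLLOW(A) ⊇ FOLLOW(S) ⊇ {$,a,b}; new: +{$,b}
  S: {$,a,b}  A: {$,a,b}  B: {a,b}
iter 2:
  A→S A B: FOLLOW(B) ⊇ FOLLOW(A) ⊇ {$,a,b}; new: +{$}
  S: {$,a,b}  A: {$,a,b}  B: {$,a,b}
iter 3: — fixpoint
  S: {$,a,b}  A: {$,a,b}  B: {$,a,b}

FOLLOW(A) = ["$", "a", "b"]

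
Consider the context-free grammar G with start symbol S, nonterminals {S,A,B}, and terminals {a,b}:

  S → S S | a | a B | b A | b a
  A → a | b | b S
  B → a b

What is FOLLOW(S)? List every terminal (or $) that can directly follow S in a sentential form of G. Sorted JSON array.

FIRST iteration:
pass 1:
  A via A→a: +{a}
  A via A→b: +{b}
  B via B→a b: +{a}
  S via S→a: +{a}
  S via S→b A: +{b}
  S: {a,b}  A: {a,b}  B: {a}
pass 2: (stable)
  S: {a,b}  A: {a,b}  B: {a}

FOLLOW iteration:
FOLLOW(S) := {$}
round 1:
  S→S S: FOLLOW(S) ⊇ FIRST(S) = {a,b}; new: +{a,b}
  S→a B: FOLLOW(B) ⊇ FOLLOW(S) ⊇ {$,a,b}; new: +{$,a,b}
  S→b A: FOLLOW(A) ⊇ FOLLOW(S) ⊇ {$,a,b}; new: +{$,a,b}
  FOLLOW[S]={$,a,b}  FOLLOW[A]={$,a,b}  FOLLOW[B]={$,a,b}
round 2: done
  FOLLOW[S]={$,a,b}  FOLLOW[A]={$,a,b}  FOLLOW[B]={$,a,b}

FOLLOW(S) = ["$", "a", "b"]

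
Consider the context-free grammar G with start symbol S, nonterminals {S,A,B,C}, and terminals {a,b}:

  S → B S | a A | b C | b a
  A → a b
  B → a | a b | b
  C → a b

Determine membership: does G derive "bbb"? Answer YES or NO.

CNF form of G:
  S -> B S | T0 A | T1 C | T1 T0
  A -> T0 T1
  B -> T0 T1 | a | b
  C -> T0 T1
  T0 -> a
  T1 -> b

CYK table (by increasing span):
  cell(0,0) b: {B,T1}  orig:{B}
  cell(1,1) b: {B,T1}  orig:{B}
  cell(2,2) b: {B,T1}  orig:{B}
  cell(0,1) bb: ∅
  cell(1,2) bb: ∅
  cell(0,2) bbb: ∅

S ∉ T[0,2] ⇒ NO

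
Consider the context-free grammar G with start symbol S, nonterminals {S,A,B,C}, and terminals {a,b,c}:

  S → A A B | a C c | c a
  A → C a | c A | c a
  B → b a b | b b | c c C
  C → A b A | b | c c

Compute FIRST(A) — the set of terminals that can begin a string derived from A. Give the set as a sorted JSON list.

FIRST iteration:
round 1:
  A via A→c A: +{c}
  B via B→b a b: +{b}
  B via B→c c C: +{c}
  C via C→A b A: +{c}
  C via C→b: +{b}
  S via S→A A B: +{c}
  S via S→a C c: +{a}
  FIRST[S]={a,c}  FIRST[A]={c}  FIRST[B]={b,c}  FIRST[C]={b,c}
round 2:
  A via A→C a: +{b}
  S via S→A A B: +{b}
  FIRST[S]={a,b,c}  FIRST[A]={b,c}  FIRST[B]={b,c}  FIRST[C]={b,c}
round 3: (no change)
  FIRST[S]={a,b,c}  FIRST[A]={b,c}  FIRST[B]={b,c}  FIRST[C]={b,c}

FIRST(A) = ["b", "c"]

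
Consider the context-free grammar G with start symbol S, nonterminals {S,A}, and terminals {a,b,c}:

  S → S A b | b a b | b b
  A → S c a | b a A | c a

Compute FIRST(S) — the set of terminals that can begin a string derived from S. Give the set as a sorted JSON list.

FIRST sets, iterate to fixpoint:
pass 1:
  A via A→b a A: +{b}
  A via A→c a: +{c}
  S via S→b a b: +{b}
  FIRST(S)={b}  FIRST(A)={b,c}
pass 2: (no change)
  FIRST(S)={b}  FIRST(A)={b,c}

FIRST(S) = ["b"]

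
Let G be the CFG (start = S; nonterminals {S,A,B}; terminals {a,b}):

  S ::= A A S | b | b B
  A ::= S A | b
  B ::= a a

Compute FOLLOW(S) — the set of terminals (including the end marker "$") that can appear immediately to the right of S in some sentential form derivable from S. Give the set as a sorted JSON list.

FIRST iteration:
pass 1:
  A via A→b: +{b}
  B via B→a a: +{a}
  S via S→A A S: +{b}
  FIRST(S)={b}  FIRST(A)={b}  FIRST(B)={a}
pass 2: done
  FIRST(S)={b}  FIRST(A)={b}  FIRST(B)={a}

FOLLOW iteration:
FOLLOW(S) := {$}
pass 1:
  A→S A: FOLLOW(S) ⊇ FIRST(A) = {b}; new: +{b}
  S→A A S: FOLLOW(A) ⊇ FIRST(A) = {b}; new: +{b}
  S→b B: FOLLOW(B) ⊇ FOLLOW(S) ⊇ {$,b}; new: +{$,b}
  FOLLOW(S)={$,b}  FOLLOW(A)={b}  FOLLOW(B)={$,b}
pass 2: done
  FOLLOW(S)={$,b}  FOLLOW(A)={b}  FOLLOW(B)={$,b}

FOLLOW(S) = ["$", "b"]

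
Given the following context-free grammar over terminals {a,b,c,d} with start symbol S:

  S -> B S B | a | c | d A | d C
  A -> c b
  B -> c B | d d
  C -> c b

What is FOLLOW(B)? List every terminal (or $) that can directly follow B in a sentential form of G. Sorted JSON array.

FIRST iteration:
pass 1:
  A via A→c b: +{c}
  B via B→c B: +{c}
  B via B→d d: +{d}
  C via C→c b: +{c}
  S via S→B S B: +{c,d}
  S via S→a: +{a}
  S: {a,c,d}  A: {c}  B: {c,d}  C: {c}
pass 2: — fixpoint
  S: {a,c,d}  A: {c}  B: {c,d}  C: {c}

FOLLOW sets:
FOLLOW(S) := {$}
round 1:
  S→B S B: FOLLOW(B) ⊇ FIRST(S) = {a,c,d}; new: +{a,c,d}
  S→B S B: FOLLOW(S) ⊇ FIRST(B) = {c,d}; new: +{c,d}
  S→B S B: FOLLOW(B) ⊇ FOLLOW(S) ⊇ {$,c,d}; new: +{$}
  S→d A: FOLLOW(A) ⊇ FOLLOW(S) ⊇ {$,c,d}; new: +{$,c,d}
  S→d C: FOLLOW(C) ⊇ FOLLOW(S) ⊇ {$,c,d}; new: +{$,c,d}
  FOLLOW(S)={$,c,d}  FOLLOW(A)={$,c,d}  FOLLOW(B)={$,a,c,d}  FOLLOW(C)={$,c,d}
round 2: (no change)
  FOLLOW(S)={$,c,d}  FOLLOW(A)={$,c,d}  FOLLOW(B)={$,a,c,d}  FOLLOW(C)={$,c,d}

FOLLOW(B) = ["$", "a", "c", "d"]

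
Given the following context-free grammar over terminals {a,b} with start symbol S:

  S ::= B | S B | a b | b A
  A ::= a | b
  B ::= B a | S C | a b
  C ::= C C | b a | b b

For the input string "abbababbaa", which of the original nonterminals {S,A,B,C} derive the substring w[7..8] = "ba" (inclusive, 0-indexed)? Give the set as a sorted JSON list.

Convert to CNF:
  S -> B T0 | S B | S C | T0 T1 | T1 A
  A -> a | b
  B -> B T0 | S C | T0 T1
  C -> C C | T1 T0 | T1 T1
  T0 -> a
  T1 -> b

Fill CYK table bottom-up, restricted to cells inside w[7..8]:
  T[7,7] 'b' = {A,T1}  orig:{A}
  T[8,8] 'a' = {A,T0}  orig:{A}
  T[7,8] 'ba' = {C,S}

Original NTs in T[7,8] deriving "ba": ["C", "S"]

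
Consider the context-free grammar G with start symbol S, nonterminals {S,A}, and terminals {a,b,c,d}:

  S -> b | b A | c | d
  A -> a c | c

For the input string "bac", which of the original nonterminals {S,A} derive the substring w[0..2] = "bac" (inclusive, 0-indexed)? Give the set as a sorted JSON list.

CNF form of G:
  S -> T2 A | b | c | d
  A -> T0 T1 | c
  T0 -> a
  T1 -> c
  T2 -> b

CYK fill — only the sub-triangle for w[0..2]:
  T[0,0] 'b' = {S,T2}  orig:{S}
  T[1,1] 'a' = {T0}  orig:{}
  T[2,2] 'c' = {A,S,T1}  orig:{A,S}
  T[0,1] 'ba' = ∅
  T[1,2] 'ac' = {A}
  T[0,2] 'bac' = {S}

Original NTs in T[0,2] deriving "bac": ["S"]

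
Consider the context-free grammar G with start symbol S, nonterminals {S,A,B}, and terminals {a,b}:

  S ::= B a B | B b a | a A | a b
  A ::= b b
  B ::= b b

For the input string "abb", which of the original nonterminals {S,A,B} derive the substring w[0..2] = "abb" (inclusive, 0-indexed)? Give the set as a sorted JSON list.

CNF form of G:
  S -> B X2 | B X3 | T1 A | T1 T0
  A -> T0 T0
  B -> T0 T0
  T0 -> b
  T1 -> a
  X2 -> T1 B
  X3 -> T0 T1

CYK table (by increasing span), restricted to cells inside w[0..2]:
  [0..0]={T1}  "a"  orig:{}
  [1..1]={T0}  "b"  orig:{}
  [2..2]={T0}  "b"  orig:{}
  [0..1]={S}  "ab"
  [1..2]={A,B}  "bb"
  [0..2]={S,X2}  "abb"  orig:{S}

Original NTs in T[0,2] deriving "abb": ["S"]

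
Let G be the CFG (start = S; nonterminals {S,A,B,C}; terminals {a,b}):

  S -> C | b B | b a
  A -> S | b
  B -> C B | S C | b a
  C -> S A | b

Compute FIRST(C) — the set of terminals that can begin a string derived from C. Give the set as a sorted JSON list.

FIRST sets, iterate to fixpoint:
round 1:
  A via A→b: +{b}
  B via B→b a: +{b}
  C via C→b: +{b}
  S via S→C: +{b}
  FIRST[S]={b}  FIRST[A]={b}  FIRST[B]={b}  FIRST[C]={b}
round 2: — fixpoint
  FIRST[S]={b}  FIRST[A]={b}  FIRST[B]={b}  FIRST[C]={b}

FIRST(C) = ["b"]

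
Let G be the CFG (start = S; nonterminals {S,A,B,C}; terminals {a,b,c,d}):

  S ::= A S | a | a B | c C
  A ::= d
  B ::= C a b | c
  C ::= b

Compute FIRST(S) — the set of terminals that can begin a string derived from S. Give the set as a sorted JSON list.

FIRST sets, iterate to fixpoint:
round 1:
  A via A→d: +{d}
  B via B→c: +{c}
  C via C→b: +{b}
  S via S→A S: +{d}
  S via S→a: +{a}
  S via S→c C: +{c}
  S: {a,c,d}  A: {d}  B: {c}  C: {b}
round 2:
  B via B→C a b: +{b}
  S: {a,c,d}  A: {d}  B: {b,c}  C: {b}
round 3: done
  S: {a,c,d}  A: {d}  B: {b,c}  C: {b}

FIRST(S) = ["a", "c", "d"]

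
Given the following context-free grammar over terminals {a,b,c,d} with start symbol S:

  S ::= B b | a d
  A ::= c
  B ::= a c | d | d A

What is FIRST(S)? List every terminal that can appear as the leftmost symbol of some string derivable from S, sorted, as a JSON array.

Compute FIRST by fixpoint:
round 1:
  A via A→c: +{c}
  B via B→a c: +{a}
  B via B→d: +{d}
  S via S→B b: +{a,d}
  FIRST(S)={a,d}  FIRST(A)={c}  FIRST(B)={a,d}
round 2: done
  FIRST(S)={a,d}  FIRST(A)={c}  FIRST(B)={a,d}

FIRST(S) = ["a", "d"]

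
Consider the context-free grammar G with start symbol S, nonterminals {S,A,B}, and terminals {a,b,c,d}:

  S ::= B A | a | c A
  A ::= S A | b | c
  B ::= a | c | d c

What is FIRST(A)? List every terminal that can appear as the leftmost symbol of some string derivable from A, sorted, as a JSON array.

FIRST iteration:
iter 1:
  A via A→b: +{b}
  A via A→c: +{c}
  B via B→a: +{a}
  B via B→c: +{c}
  B via B→d c: +{d}
  S via S→B A: +{a,c,d}
  FIRST(S)={a,c,d}  FIRST(A)={b,c}  FIRST(B)={a,c,d}
iter 2:
  A via A→S A: +{a,d}
  FIRST(S)={a,c,d}  FIRST(A)={a,b,c,d}  FIRST(B)={a,c,d}
iter 3: done
  FIRST(S)={a,c,d}  FIRST(A)={a,b,c,d}  FIRST(B)={a,c,d}

FIRST(A) = ["a", "b", "c", "d"]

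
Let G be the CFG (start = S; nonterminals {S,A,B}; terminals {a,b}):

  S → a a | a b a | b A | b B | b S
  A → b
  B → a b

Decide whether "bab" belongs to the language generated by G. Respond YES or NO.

Convert to CNF:
  S -> T0 T0 | T0 X2 | T1 A | T1 B | T1 S
  A -> b
  B -> T0 T1
  T0 -> a
  T1 -> b
  X2 -> T1 T0

CYK fill:
  T[0,0] 'b' = {A,T1}  orig:{A}
  T[1,1] 'a' = {T0}  orig:{}
  T[2,2] 'b' = {A,T1}  orig:{A}
  T[0,1] 'ba' = {X2}  orig:{}
  T[1,2] 'ab' = {B}
  T[0,2] 'bab' = {S}

S ∈ T[0,2] ⇒ YES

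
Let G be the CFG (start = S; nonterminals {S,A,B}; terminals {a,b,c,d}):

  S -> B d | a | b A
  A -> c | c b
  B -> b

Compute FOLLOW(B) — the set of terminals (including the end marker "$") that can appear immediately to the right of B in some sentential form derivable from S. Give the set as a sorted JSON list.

FIRST sets, iterate to fixpoint:
round 1:
  A via A→c: +{c}
  B via B→b: +{b}
  S via S→B d: +{b}
  S via S→a: +{a}
  FIRST(S)={a,b}  FIRST(A)={c}  FIRST(B)={b}
round 2: (stable)
  FIRST(S)={a,b}  FIRST(A)={c}  FIRST(B)={b}

FOLLOW sets:
seed FOLLOW(S) with $
[1]
  S→B d: FOLLOW(B) ⊇ FIRST(d) = {d}; new: +{d}
  S→b A: FOLLOW(A) ⊇ FOLLOW(S) ⊇ {$}; new: +{$}
  FOLLOW[S]={$}  FOLLOW[A]={$}  FOLLOW[B]={d}
[2] done
  FOLLOW[S]={$}  FOLLOW[A]={$}  FOLLOW[B]={d}

FOLLOW(B) = ["d"]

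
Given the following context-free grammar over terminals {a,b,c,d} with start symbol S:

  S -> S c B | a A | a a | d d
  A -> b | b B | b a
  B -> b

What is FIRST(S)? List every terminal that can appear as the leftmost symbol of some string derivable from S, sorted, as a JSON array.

FIRST iteration:
iter 1:
  A via A→b: +{b}
  B via B→b: +{b}
  S via S→a A: +{a}
  S via S→d d: +{d}
  FIRST(S)={a,d}  FIRST(A)={b}  FIRST(B)={b}
iter 2: (stable)
  FIRST(S)={a,d}  FIRST(A)={b}  FIRST(B)={b}

FIRST(S) = ["a", "d"]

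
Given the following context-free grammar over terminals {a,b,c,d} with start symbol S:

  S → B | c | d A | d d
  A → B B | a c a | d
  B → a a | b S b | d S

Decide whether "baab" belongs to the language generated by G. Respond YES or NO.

CNF form of G:
  S -> T0 T0 | T2 X6 | T3 A | T3 S | T3 T3 | c
  A -> B B | T0 X4 | d
  B -> T0 T0 | T2 X5 | T3 S
  T0 -> a
  T1 -> c
  T2 -> b
  T3 -> d
  X4 -> T1 T0
  X5 -> S T2
  X6 -> S T2

CYK table (by increasing span):
  T[0,0] 'b' = {T2}  orig:{}
  T[1,1] 'a' = {T0}  orig:{}
  T[2,2] 'a' = {T0}  orig:{}
  T[3,3] 'b' = {T2}  orig:{}
  T[0,1] 'ba' = ∅
  T[1,2] 'aa' = {B,S}
  T[2,3] 'ab' = ∅
  T[0,2] 'baa' = ∅
  T[1,3] 'aab' = {X5,X6}  orig:{}
  T[0,3] 'baab' = {B,S}

S ∈ T[0,3] ⇒ YES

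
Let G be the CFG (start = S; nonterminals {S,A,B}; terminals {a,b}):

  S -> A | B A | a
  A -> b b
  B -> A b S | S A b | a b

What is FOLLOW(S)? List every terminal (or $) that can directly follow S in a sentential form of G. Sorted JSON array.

Compute FIRST by fixpoint:
iter 1:
  A via A→b b: +{b}
  B via B→A b S: +{b}
  B via B→a b: +{a}
  S via S→A: +{b}
  S via S→B A: +{a}
  FIRST[S]={a,b}  FIRST[A]={b}  FIRST[B]={a,b}
iter 2: (no change)
  FIRST[S]={a,b}  FIRST[A]={b}  FIRST[B]={a,b}

Compute FOLLOW by fixpoint:
seed FOLLOW(S) with $
[1]
  B→A b S: FOLLOW(A) ⊇ FIRST(b) = {b}; new: +{b}
  B→S A b: FOLLOW(S) ⊇ FIRST(A) = {b}; new: +{b}
  S→A: FOLLOW(A) ⊇ FOLLOW(S) ⊇ {$,b}; new: +{$}
  S→B A: FOLLOW(B) ⊇ FIRST(A) = {b}; new: +{b}
  FOLLOW[S]={$,b}  FOLLOW[A]={$,b}  FOLLOW[B]={b}
[2] done
  FOLLOW[S]={$,b}  FOLLOW[A]={$,b}  FOLLOW[B]={b}

FOLLOW(S) = ["$", "b"]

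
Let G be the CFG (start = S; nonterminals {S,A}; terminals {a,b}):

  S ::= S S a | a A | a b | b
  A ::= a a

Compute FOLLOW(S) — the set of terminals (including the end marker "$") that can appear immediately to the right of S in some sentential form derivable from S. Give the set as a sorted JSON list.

Compute FIRST by fixpoint:
iter 1:
  A via A→a a: +{a}
  S via S→a A: +{a}
  S via S→b: +{b}
  FIRST[S]={a,b}  FIRST[A]={a}
iter 2: (stable)
  FIRST[S]={a,b}  FIRST[A]={a}

Compute FOLLOW by fixpoint:
seed FOLLOW(S) with $
[1]
  S→S S a: FOLLOW(S) ⊇ FIRST(S) = {a,b}; new: +{a,b}
  S→a A: FOLLOW(A) ⊇ FOLLOW(S) ⊇ {$,a,b}; new: +{$,a,b}
  FOLLOW(S)={$,a,b}  FOLLOW(A)={$,a,b}
[2] (no change)
  FOLLOW(S)={$,a,b}  FOLLOW(A)={$,a,b}

FOLLOW(S) = ["$", "a", "b"]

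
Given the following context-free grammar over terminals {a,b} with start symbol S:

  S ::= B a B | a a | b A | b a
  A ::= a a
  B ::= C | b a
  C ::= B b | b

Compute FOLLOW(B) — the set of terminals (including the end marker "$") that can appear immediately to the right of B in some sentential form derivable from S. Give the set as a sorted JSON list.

FIRST sets, iterate to fixpoint:
[1]
  A via A→a a: +{a}
  B via B→b a: +{b}
  C via C→B b: +{b}
  S via S→B a B: +{b}
  S via S→a a: +{a}
  S: {a,b}  A: {a}  B: {b}  C: {b}
[2] (no change)
  S: {a,b}  A: {a}  B: {b}  C: {b}

FOLLOW sets:
seed FOLLOW(S) with $
[1]
  C→B b: FOLLOW(B) ⊇ FIRST(b) = {b}; new: +{b}
  S→B a B: FOLLOW(B) ⊇ FIRST(a) = {a}; new: +{a}
  S→B a B: FOLLOW(B) ⊇ FOLLOW(S) ⊇ {$}; new: +{$}
  S→b A: FOLLOW(A) ⊇ FOLLOW(S) ⊇ {$}; new: +{$}
  S: {$}  A: {$}  B: {$,a,b}  C: {}
[2]
  B→C: FOLLOW(C) ⊇ FOLLOW(B) ⊇ {$,a,b}; new: +{$,a,b}
  S: {$}  A: {$}  B: {$,a,b}  C: {$,a,b}
[3] (no change)
  S: {$}  A: {$}  B: {$,a,b}  C: {$,a,b}

FOLLOW(B) = ["$", "a", "b"]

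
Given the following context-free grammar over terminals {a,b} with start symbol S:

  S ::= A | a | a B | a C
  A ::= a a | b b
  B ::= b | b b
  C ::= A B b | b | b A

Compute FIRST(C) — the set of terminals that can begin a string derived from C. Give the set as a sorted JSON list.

FIRST iteration:
[1]
  A via A→a a: +{a}
  A via A→b b: +{b}
  B via B→b: +{b}
  C via C→A B b: +{a,b}
  S via S→A: +{a,b}
  FIRST[S]={a,b}  FIRST[A]={a,b}  FIRST[B]={b}  FIRST[C]={a,b}
[2] done
  FIRST[S]={a,b}  FIRST[A]={a,b}  FIRST[B]={b}  FIRST[C]={a,b}

FIRST(C) = ["a", "b"]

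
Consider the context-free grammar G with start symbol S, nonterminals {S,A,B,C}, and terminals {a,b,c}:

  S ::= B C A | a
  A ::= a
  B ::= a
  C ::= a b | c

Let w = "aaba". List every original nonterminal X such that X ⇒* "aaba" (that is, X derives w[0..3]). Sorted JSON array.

Convert to CNF:
  S -> B X2 | a
  A -> a
  B -> a
  C -> T0 T1 | c
  T0 -> a
  T1 -> b
  X2 -> C A

CYK fill (cells [i..j] with 0 ≤ i ≤ j ≤ 3 only):
  cell(0,0) a: {A,B,S,T0}  orig:{A,B,S}
  cell(1,1) a: {A,B,S,T0}  orig:{A,B,S}
  cell(2,2) b: {T1}  orig:{}
  cell(3,3) a: {A,B,S,T0}  orig:{A,B,S}
  cell(0,1) aa: ∅
  cell(1,2) ab: {C}
  cell(2,3) ba: ∅
  cell(0,2) aab: ∅
  cell(1,3) aba: {X2}  orig:{}
  cell(0,3) aaba: {S}

Original NTs in T[0,3] deriving "aaba": ["S"]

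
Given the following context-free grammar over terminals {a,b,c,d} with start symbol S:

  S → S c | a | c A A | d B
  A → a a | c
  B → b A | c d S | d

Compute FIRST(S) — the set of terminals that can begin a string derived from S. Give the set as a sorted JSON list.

Compute FIRST by fixpoint:
iter 1:
  A via A→a a: +{a}
  A via A→c: +{c}
  B via B→b A: +{b}
  B via B→c d S: +{c}
  B via B→d: +{d}
  S via S→a: +{a}
  S via S→c A A: +{c}
  S via S→d B: +{d}
  FIRST[S]={a,c,d}  FIRST[A]={a,c}  FIRST[B]={b,c,d}
iter 2: (no change)
  FIRST[S]={a,c,d}  FIRST[A]={a,c}  FIRST[B]={b,c,d}

FIRST(S) = ["a", "c", "d"]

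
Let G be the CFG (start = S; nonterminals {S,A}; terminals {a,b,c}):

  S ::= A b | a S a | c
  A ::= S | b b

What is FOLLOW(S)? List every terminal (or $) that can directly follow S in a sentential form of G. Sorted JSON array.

Compute FIRST by fixpoint:
iter 1:
  A via A→b b: +{b}
  S via S→A b: +{b}
  S via S→a S a: +{a}
  S via S→c: +{c}
  FIRST[S]={a,b,c}  FIRST[A]={b}
iter 2:
  A via A→S: +{a,c}
  FIRST[S]={a,b,c}  FIRST[A]={a,b,c}
iter 3: — fixpoint
  FIRST[S]={a,b,c}  FIRST[A]={a,b,c}

Compute FOLLOW by fixpoint:
FOLLOW(S) := {$}
round 1:
  S→A b: FOLLOW(A) ⊇ FIRST(b) = {b}; new: +{b}
  S→a S a: FOLLOW(S) ⊇ FIRST(a) = {a}; new: +{a}
  FOLLOW[S]={$,a}  FOLLOW[A]={b}
round 2:
  A→S: FOLLOW(S) ⊇ FOLLOW(A) ⊇ {b}; new: +{b}
  FOLLOW[S]={$,a,b}  FOLLOW[A]={b}
round 3: done
  FOLLOW[S]={$,a,b}  FOLLOW[A]={b}

FOLLOW(S) = ["$", "a", "b"]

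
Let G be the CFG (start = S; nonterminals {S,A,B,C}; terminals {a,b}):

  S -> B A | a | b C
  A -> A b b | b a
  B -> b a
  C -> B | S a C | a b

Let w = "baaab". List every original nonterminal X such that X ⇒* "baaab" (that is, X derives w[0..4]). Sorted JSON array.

CNF form of G:
  S -> B A | T0 C | a
  A -> A X2 | T0 T1
  B -> T0 T1
  C -> S X3 | T0 T1 | T1 T0
  T0 -> b
  T1 -> a
  X2 -> T0 T0
  X3 -> T1 C

CYK fill — only the sub-triangle for w[0..4]:
  T[0,0] 'b' = {T0}  orig:{}
  T[1,1] 'a' = {S,T1}  orig:{S}
  T[2,2] 'a' = {S,T1}  orig:{S}
  T[3,3] 'a' = {S,T1}  orig:{S}
  T[4,4] 'b' = {T0}  orig:{}
  T[0,1] 'ba' = {A,B,C}
  T[1,2] 'aa' = ∅
  T[2,3] 'aa' = ∅
  T[3,4] 'ab' = {C}
  T[0,2] 'baa' = ∅
  T[1,3] 'aaa' = ∅
  T[2,4] 'aab' = {X3}  orig:{}
  T[0,3] 'baaa' = ∅
  T[1,4] 'aaab' = {C}
  T[0,4] 'baaab' = {S}

Original NTs in T[0,4] deriving "baaab": ["S"]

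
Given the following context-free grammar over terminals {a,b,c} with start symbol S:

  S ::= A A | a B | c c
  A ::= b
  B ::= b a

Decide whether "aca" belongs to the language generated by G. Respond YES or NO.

CNF form of G:
  S -> A A | T1 B | T2 T2
  A -> b
  B -> T0 T1
  T0 -> b
  T1 -> a
  T2 -> c

CYK fill:
  cell(0,0) a: {T1}  orig:{}
  cell(1,1) c: {T2}  orig:{}
  cell(2,2) a: {T1}  orig:{}
  cell(0,1) ac: ∅
  cell(1,2) ca: ∅
  cell(0,2) aca: ∅

S ∉ T[0,2] ⇒ NO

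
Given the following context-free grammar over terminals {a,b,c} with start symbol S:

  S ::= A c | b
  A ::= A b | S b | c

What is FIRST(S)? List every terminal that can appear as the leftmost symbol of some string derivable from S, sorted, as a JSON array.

FIRST iteration:
iter 1:
  A via A→c: +{c}
  S via S→A c: +{c}
  S via S→b: +{b}
  FIRST[S]={b,c}  FIRST[A]={c}
iter 2:
  A via A→S b: +{b}
  FIRST[S]={b,c}  FIRST[A]={b,c}
iter 3: done
  FIRST[S]={b,c}  FIRST[A]={b,c}

FIRST(S) = ["b", "c"]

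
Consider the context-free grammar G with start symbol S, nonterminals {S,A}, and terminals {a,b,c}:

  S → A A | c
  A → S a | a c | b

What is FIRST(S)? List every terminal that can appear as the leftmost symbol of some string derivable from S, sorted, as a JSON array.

FIRST sets, iterate to fixpoint:
[1]
  A via A→a c: +{a}
  A via A→b: +{b}
  S via S→A A: +{a,b}
  S via S→c: +{c}
  FIRST(S)={a,b,c}  FIRST(A)={a,b}
[2]
  A via A→S a: +{c}
  FIRST(S)={a,b,c}  FIRST(A)={a,b,c}
[3] (stable)
  FIRST(S)={a,b,c}  FIRST(A)={a,b,c}

FIRST(S) = ["a", "b", "c"]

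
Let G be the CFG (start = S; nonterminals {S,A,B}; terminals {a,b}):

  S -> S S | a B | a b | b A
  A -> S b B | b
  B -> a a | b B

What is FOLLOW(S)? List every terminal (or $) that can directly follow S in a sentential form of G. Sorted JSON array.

Compute FIRST by fixpoint:
[1]
  A via A→b: +{b}
  B via B→a a: +{a}
  B via B→b B: +{b}
  S via S→a B: +{a}
  S via S→b A: +{b}
  S: {a,b}  A: {b}  B: {a,b}
[2]
  A via A→S b B: +{a}
  S: {a,b}  A: {a,b}  B: {a,b}
[3] (stable)
  S: {a,b}  A: {a,b}  B: {a,b}

Compute FOLLOW by fixpoint:
seed FOLLOW(S) with $
iter 1:
  A→S b B: FOLLOW(S) ⊇ FIRST(b) = {b}; new: +{b}
  S→S S: FOLLOW(S) ⊇ FIRST(S) = {a,b}; new: +{a}
  S→a B: FOLLOW(B) ⊇ FOLLOW(S) ⊇ {$,a,b}; new: +{$,a,b}
  S→b A: FOLLOW(A) ⊇ FOLLOW(S) ⊇ {$,a,b}; new: +{$,a,b}
  FOLLOW(S)={$,a,b}  FOLLOW(A)={$,a,b}  FOLLOW(B)={$,a,b}
iter 2: (no change)
  FOLLOW(S)={$,a,b}  FOLLOW(A)={$,a,b}  FOLLOW(B)={$,a,b}

FOLLOW(S) = ["$", "a", "b"]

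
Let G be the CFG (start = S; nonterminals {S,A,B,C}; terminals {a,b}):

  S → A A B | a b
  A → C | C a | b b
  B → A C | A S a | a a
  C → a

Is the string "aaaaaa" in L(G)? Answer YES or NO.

CNF form of G:
  S -> A X3 | T0 T1
  A -> C T0 | T1 T1 | a
  B -> A C | A X2 | T0 T0
  C -> a
  T0 -> a
  T1 -> b
  X2 -> S T0
  X3 -> A B

CYK fill:
  T[0,0] 'a' = {A,C,T0}  orig:{A,C}
  T[1,1] 'a' = {A,C,T0}  orig:{A,C}
  T[2,2] 'a' = {A,C,T0}  orig:{A,C}
  T[3,3] 'a' = {A,C,T0}  orig:{A,C}
  T[4,4] 'a' = {A,C,T0}  orig:{A,C}
  T[5,5] 'a' = {A,C,T0}  orig:{A,C}
  T[0,1] 'aa' = {A,B}
  T[1,2] 'aa' = {A,B}
  T[2,3] 'aa' = {A,B}
  T[3,4] 'aa' = {A,B}
  T[4,5] 'aa' = {A,B}
  T[0,2] 'aaa' = {B,X3}  orig:{B}
  T[1,3] 'aaa' = {B,X3}  orig:{B}
  T[2,4] 'aaa' = {B,X3}  orig:{B}
  T[3,5] 'aaa' = {B,X3}  orig:{B}
  T[0,3] 'aaaa' = {S,X3}  orig:{S}
  T[1,4] 'aaaa' = {S,X3}  orig:{S}
  T[2,5] 'aaaa' = {S,X3}  orig:{S}
  T[0,4] 'aaaaa' = {S,X2,X3}  orig:{S}
  T[1,5] 'aaaaa' = {S,X2,X3}  orig:{S}
  T[0,5] 'aaaaaa' = {B,S,X2}  orig:{B,S}

S ∈ T[0,5] ⇒ YES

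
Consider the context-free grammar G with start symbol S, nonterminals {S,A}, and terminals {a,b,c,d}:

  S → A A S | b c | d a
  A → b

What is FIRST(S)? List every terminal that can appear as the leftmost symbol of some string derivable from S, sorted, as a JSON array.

FIRST sets, iterate to fixpoint:
pass 1:
  A via A→b: +{b}
  S via S→A A S: +{b}
  S via S→d a: +{d}
  FIRST[S]={b,d}  FIRST[A]={b}
pass 2: (no change)
  FIRST[S]={b,d}  FIRST[A]={b}

FIRST(S) = ["b", "d"]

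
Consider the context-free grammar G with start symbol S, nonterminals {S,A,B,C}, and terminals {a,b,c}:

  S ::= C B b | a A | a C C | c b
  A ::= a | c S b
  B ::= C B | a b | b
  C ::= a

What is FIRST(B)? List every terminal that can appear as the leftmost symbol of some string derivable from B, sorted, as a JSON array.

FIRST iteration:
[1]
  A via A→a: +{a}
  A via A→c S b: +{c}
  B via B→a b: +{a}
  B via B→b: +{b}
  C via C→a: +{a}
  S via S→C B b: +{a}
  S via S→c b: +{c}
  FIRST(S)={a,c}  FIRST(A)={a,c}  FIRST(B)={a,b}  FIRST(C)={a}
[2] — fixpoint
  FIRST(S)={a,c}  FIRST(A)={a,c}  FIRST(B)={a,b}  FIRST(C)={a}

FIRST(B) = ["a", "b"]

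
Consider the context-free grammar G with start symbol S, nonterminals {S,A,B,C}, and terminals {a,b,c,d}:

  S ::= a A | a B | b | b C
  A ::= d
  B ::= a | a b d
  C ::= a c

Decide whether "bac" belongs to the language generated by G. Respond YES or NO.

CNF form of G:
  S -> T0 A | T0 B | T1 C | b
  A -> d
  B -> T0 X4 | a
  C -> T0 T3
  T0 -> a
  T1 -> b
  T2 -> d
  T3 -> c
  X4 -> T1 T2

CYK fill:
  T[0,0] 'b' = {S,T1}  orig:{S}
  T[1,1] 'a' = {B,T0}  orig:{B}
  T[2,2] 'c' = {T3}  orig:{}
  T[0,1] 'ba' = ∅
  T[1,2] 'ac' = {C}
  T[0,2] 'bac' = {S}

S ∈ T[0,2] ⇒ YES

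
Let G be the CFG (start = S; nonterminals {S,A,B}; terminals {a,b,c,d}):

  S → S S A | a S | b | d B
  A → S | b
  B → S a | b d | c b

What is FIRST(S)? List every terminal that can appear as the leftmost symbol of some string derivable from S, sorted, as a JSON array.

Compute FIRST by fixpoint:
round 1:
  A via A→b: +{b}
  B via B→b d: +{b}
  B via B→c b: +{c}
  S via S→a S: +{a}
  S via S→b: +{b}
  S via S→d B: +{d}
  FIRST[S]={a,b,d}  FIRST[A]={b}  FIRST[B]={b,c}
round 2:
  A via A→S: +{a,d}
  B via B→S a: +{a,d}
  FIRST[S]={a,b,d}  FIRST[A]={a,b,d}  FIRST[B]={a,b,c,d}
round 3: done
  FIRST[S]={a,b,d}  FIRST[A]={a,b,d}  FIRST[B]={a,b,c,d}

FIRST(S) = ["a", "b", "d"]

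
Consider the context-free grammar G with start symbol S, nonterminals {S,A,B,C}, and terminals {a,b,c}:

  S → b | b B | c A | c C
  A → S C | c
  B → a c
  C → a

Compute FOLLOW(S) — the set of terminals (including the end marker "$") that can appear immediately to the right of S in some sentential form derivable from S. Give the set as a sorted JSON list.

Compute FIRST by fixpoint:
[1]
  A via A→c: +{c}
  B via B→a c: +{a}
  C via C→a: +{a}
  S via S→b: +{b}
  S via S→c A: +{c}
  FIRST(S)={b,c}  FIRST(A)={c}  FIRST(B)={a}  FIRST(C)={a}
[2]
  A via A→S C: +{b}
  FIRST(S)={b,c}  FIRST(A)={b,c}  FIRST(B)={a}  FIRST(C)={a}
[3] (stable)
  FIRST(S)={b,c}  FIRST(A)={b,c}  FIRST(B)={a}  FIRST(C)={a}

FOLLOW sets:
initialize: $ ∈ FOLLOW(S)
iter 1:
  A→S C: FOLLOW(S) ⊇ FIRST(C) = {a}; new: +{a}
  S→b B: FOLLOW(B) ⊇ FOLLOW(S) ⊇ {$,a}; new: +{$,a}
  S→c A: FOLLOW(A) ⊇ FOLLOW(S) ⊇ {$,a}; new: +{$,a}
  S→c C: FOLLOW(C) ⊇ FOLLOW(S) ⊇ {$,a}; new: +{$,a}
  S: {$,a}  A: {$,a}  B: {$,a}  C: {$,a}
iter 2: (no change)
  S: {$,a}  A: {$,a}  B: {$,a}  C: {$,a}

FOLLOW(S) = ["$", "a"]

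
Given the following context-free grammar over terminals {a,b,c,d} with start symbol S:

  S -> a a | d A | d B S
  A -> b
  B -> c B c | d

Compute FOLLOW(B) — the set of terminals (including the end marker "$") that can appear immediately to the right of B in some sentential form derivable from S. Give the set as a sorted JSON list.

FIRST sets, iterate to fixpoint:
round 1:
  A via A→b: +{b}
  B via B→c B c: +{c}
  B via B→d: +{d}
  S via S→a a: +{a}
  S via S→d A: +{d}
  S: {a,d}  A: {b}  B: {c,d}
round 2: — fixpoint
  S: {a,d}  A: {b}  B: {c,d}

FOLLOW iteration:
seed FOLLOW(S) with $
round 1:
  B→c B c: FOLLOW(B) ⊇ FIRST(c) = {c}; new: +{c}
  S→d A: FOLLOW(A) ⊇ FOLLOW(S) ⊇ {$}; new: +{$}
  S→d B S: FOLLOW(B) ⊇ FIRST(S) = {a,d}; new: +{a,d}
  FOLLOW(S)={$}  FOLLOW(A)={$}  FOLLOW(B)={a,c,d}
round 2: (stable)
  FOLLOW(S)={$}  FOLLOW(A)={$}  FOLLOW(B)={a,c,d}

FOLLOW(B) = ["a", "c", "d"]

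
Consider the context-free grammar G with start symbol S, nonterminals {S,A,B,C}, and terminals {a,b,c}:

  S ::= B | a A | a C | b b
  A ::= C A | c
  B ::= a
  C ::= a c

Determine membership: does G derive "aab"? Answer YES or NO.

CNF form of G:
  S -> T0 A | T0 C | T2 T2 | a
  A -> C A | c
  B -> a
  C -> T0 T1
  T0 -> a
  T1 -> c
  T2 -> b

Fill CYK table bottom-up:
  [0..0]={B,S,T0}  "a"  orig:{B,S}
  [1..1]={B,S,T0}  "a"  orig:{B,S}
  [2..2]={T2}  "b"  orig:{}
  [0..1]=∅  "aa"
  [1..2]=∅  "ab"
  [0..2]=∅  "aab"

S ∉ T[0,2] ⇒ NO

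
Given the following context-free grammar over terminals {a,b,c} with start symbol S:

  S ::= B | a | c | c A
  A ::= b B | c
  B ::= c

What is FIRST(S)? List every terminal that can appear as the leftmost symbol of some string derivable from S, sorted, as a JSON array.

FIRST sets, iterate to fixpoint:
iter 1:
  A via A→b B: +{b}
  A via A→c: +{c}
  B via B→c: +{c}
  S via S→B: +{c}
  S via S→a: +{a}
  FIRST[S]={a,c}  FIRST[A]={b,c}  FIRST[B]={c}
iter 2: (no change)
  FIRST[S]={a,c}  FIRST[A]={b,c}  FIRST[B]={c}

FIRST(S) = ["a", "c"]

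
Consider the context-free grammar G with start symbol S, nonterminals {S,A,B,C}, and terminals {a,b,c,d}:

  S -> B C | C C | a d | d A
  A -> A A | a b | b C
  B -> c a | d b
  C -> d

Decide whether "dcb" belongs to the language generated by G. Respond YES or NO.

Convert to CNF:
  S -> B C | C C | T0 T3 | T3 A
  A -> A A | T0 T1 | T1 C
  B -> T2 T0 | T3 T1
  C -> d
  T0 -> a
  T1 -> b
  T2 -> c
  T3 -> d

CYK table (by increasing span):
  [0..0]={C,T3}  "d"  orig:{C}
  [1..1]={T2}  "c"  orig:{}
  [2..2]={T1}  "b"  orig:{}
  [0..1]=∅  "dc"
  [1..2]=∅  "cb"
  [0..2]=∅  "dcb"

S ∉ T[0,2] ⇒ NO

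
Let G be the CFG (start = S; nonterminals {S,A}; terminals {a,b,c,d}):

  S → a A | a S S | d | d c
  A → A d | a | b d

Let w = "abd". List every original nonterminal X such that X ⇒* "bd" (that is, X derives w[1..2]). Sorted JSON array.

Convert to CNF:
  S -> T0 T3 | T2 A | T2 X4 | d
  A -> A T0 | T1 T0 | a
  T0 -> d
  T1 -> b
  T2 -> a
  T3 -> c
  X4 -> S S

CYK table (by increasing span) (cells [i..j] with 1 ≤ i ≤ j ≤ 2 only):
  cell(1,1) b: {T1}  orig:{}
  cell(2,2) d: {S,T0}  orig:{S}
  cell(1,2) bd: {A}

Original NTs in T[1,2] deriving "bd": ["A"]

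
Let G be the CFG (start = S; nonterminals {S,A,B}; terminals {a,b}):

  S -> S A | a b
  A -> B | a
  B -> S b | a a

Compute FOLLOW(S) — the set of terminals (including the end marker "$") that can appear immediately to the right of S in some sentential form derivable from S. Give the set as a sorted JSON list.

Compute FIRST by fixpoint:
[1]
  A via A→a: +{a}
  B via B→a a: +{a}
  S via S→a b: +{a}
  FIRST[S]={a}  FIRST[A]={a}  FIRST[B]={a}
[2] — fixpoint
  FIRST[S]={a}  FIRST[A]={a}  FIRST[B]={a}

FOLLOW sets:
FOLLOW(S) := {$}
round 1:
  B→S b: FOLLOW(S) ⊇ FIRST(b) = {b}; new: +{b}
  S→S A: FOLLOW(S) ⊇ FIRST(A) = {a}; new: +{a}
  S→S A: FOLLOW(A) ⊇ FOLLOW(S) ⊇ {$,a,b}; new: +{$,a,b}
  S: {$,a,b}  A: {$,a,b}  B: {}
round 2:
  A→B: FOLLOW(B) ⊇ FOLLOW(A) ⊇ {$,a,b}; new: +{$,a,b}
  S: {$,a,b}  A: {$,a,b}  B: {$,a,b}
round 3: (stable)
  S: {$,a,b}  A: {$,a,b}  B: {$,a,b}

FOLLOW(S) = ["$", "a", "b"]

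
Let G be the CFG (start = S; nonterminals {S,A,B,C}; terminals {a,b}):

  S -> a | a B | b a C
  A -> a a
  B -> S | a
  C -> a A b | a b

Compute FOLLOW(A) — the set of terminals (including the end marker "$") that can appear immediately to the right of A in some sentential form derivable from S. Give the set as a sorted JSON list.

Compute FIRST by fixpoint:
iter 1:
  A via A→a a: +{a}
  B via B→a: +{a}
  C via C→a A b: +{a}
  S via S→a: +{a}
  S via S→b a C: +{b}
  FIRST[S]={a,b}  FIRST[A]={a}  FIRST[B]={a}  FIRST[C]={a}
iter 2:
  B via B→S: +{b}
  FIRST[S]={a,b}  FIRST[A]={a}  FIRST[B]={a,b}  FIRST[C]={a}
iter 3: (stable)
  FIRST[S]={a,b}  FIRST[A]={a}  FIRST[B]={a,b}  FIRST[C]={a}

Compute FOLLOW by fixpoint:
initialize: $ ∈ FOLLOW(S)
iter 1:
  C→a A b: FOLLOW(A) ⊇ FIRST(b) = {b}; new: +{b}
  S→a B: FOLLOW(B) ⊇ FOLLOW(S) ⊇ {$}; new: +{$}
  S→b a C: FOLLOW(C) ⊇ FOLLOW(S) ⊇ {$}; new: +{$}
  FOLLOW(S)={$}  FOLLOW(A)={b}  FOLLOW(B)={$}  FOLLOW(C)={$}
iter 2: done
  FOLLOW(S)={$}  FOLLOW(A)={b}  FOLLOW(B)={$}  FOLLOW(C)={$}

FOLLOW(A) = ["b"]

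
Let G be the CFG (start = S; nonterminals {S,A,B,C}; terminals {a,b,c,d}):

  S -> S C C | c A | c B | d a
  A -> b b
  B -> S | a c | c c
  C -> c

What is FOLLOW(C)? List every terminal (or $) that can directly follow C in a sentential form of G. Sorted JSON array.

Compute FIRST by fixpoint:
iter 1:
  A via A→b b: +{b}
  B via B→a c: +{a}
  B via B→c c: +{c}
  C via C→c: +{c}
  S via S→c A: +{c}
  S via S→d a: +{d}
  FIRST(S)={c,d}  FIRST(A)={b}  FIRST(B)={a,c}  FIRST(C)={c}
iter 2:
  B via B→S: +{d}
  FIRST(S)={c,d}  FIRST(A)={b}  FIRST(B)={a,c,d}  FIRST(C)={c}
iter 3: (no change)
  FIRST(S)={c,d}  FIRST(A)={b}  FIRST(B)={a,c,d}  FIRST(C)={c}

FOLLOW sets:
initialize: $ ∈ FOLLOW(S)
round 1:
  S→S C C: FOLLOW(S) ⊇ FIRST(C) = {c}; new: +{c}
  S→S C C: FOLLOW(C) ⊇ FIRST(C) = {c}; new: +{c}
  S→S C C: FOLLOW(C) ⊇ FOLLOW(S) ⊇ {$,c}; new: +{$}
  S→c A: FOLLOW(A) ⊇ FOLLOW(S) ⊇ {$,c}; new: +{$,c}
  S→c B: FOLLOW(B) ⊇ FOLLOW(S) ⊇ {$,c}; new: +{$,c}
  FOLLOW[S]={$,c}  FOLLOW[A]={$,c}  FOLLOW[B]={$,c}  FOLLOW[C]={$,c}
round 2: (no change)
  FOLLOW[S]={$,c}  FOLLOW[A]={$,c}  FOLLOW[B]={$,c}  FOLLOW[C]={$,c}

FOLLOW(C) = ["$", "c"]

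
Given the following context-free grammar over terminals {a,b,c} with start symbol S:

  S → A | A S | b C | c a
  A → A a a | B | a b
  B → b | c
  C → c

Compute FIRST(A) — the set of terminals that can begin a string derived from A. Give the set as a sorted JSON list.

FIRST sets, iterate to fixpoint:
iter 1:
  A via A→a b: +{a}
  B via B→b: +{b}
  B via B→c: +{c}
  C via C→c: +{c}
  S via S→A: +{a}
  S via S→b C: +{b}
  S via S→c a: +{c}
  S: {a,b,c}  A: {a}  B: {b,c}  C: {c}
iter 2:
  A via A→B: +{b,c}
  S: {a,b,c}  A: {a,b,c}  B: {b,c}  C: {c}
iter 3: (no change)
  S: {a,b,c}  A: {a,b,c}  B: {b,c}  C: {c}

FIRST(A) = ["a", "b", "c"]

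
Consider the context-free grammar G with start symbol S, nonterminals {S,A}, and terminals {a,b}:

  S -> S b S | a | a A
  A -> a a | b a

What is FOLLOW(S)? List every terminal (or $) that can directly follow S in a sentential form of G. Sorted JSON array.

Compute FIRST by fixpoint:
pass 1:
  A via A→a a: +{a}
  A via A→b a: +{b}
  S via S→a: +{a}
  FIRST[S]={a}  FIRST[A]={a,b}
pass 2: (no change)
  FIRST[S]={a}  FIRST[A]={a,b}

FOLLOW iteration:
seed FOLLOW(S) with $
iter 1:
  S→S b S: FOLLOW(S) ⊇ FIRST(b) = {b}; new: +{b}
  S→a A: FOLLOW(A) ⊇ FOLLOW(S) ⊇ {$,b}; new: +{$,b}
  FOLLOW(S)={$,b}  FOLLOW(A)={$,b}
iter 2: done
  FOLLOW(S)={$,b}  FOLLOW(A)={$,b}

FOLLOW(S) = ["$", "b"]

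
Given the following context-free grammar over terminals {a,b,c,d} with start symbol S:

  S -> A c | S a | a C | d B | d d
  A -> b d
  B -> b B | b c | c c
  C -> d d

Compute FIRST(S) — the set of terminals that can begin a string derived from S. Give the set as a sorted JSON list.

FIRST iteration:
round 1:
  A via A→b d: +{b}
  B via B→b B: +{b}
  B via B→c c: +{c}
  C via C→d d: +{d}
  S via S→A c: +{b}
  S via S→a C: +{a}
  S via S→d B: +{d}
  FIRST[S]={a,b,d}  FIRST[A]={b}  FIRST[B]={b,c}  FIRST[C]={d}
round 2: (no change)
  FIRST[S]={a,b,d}  FIRST[A]={b}  FIRST[B]={b,c}  FIRST[C]={d}

FIRST(S) = ["a", "b", "d"]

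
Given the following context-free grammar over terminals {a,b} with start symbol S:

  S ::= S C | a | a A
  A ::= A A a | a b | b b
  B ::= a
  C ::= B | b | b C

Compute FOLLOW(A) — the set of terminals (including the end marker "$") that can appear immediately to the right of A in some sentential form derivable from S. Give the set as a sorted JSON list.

FIRST sets, iterate to fixpoint:
[1]
  A via A→a b: +{a}
  A via A→b b: +{b}
  B via B→a: +{a}
  C via C→B: +{a}
  C via C→b: +{b}
  S via S→a: +{a}
  FIRST[S]={a}  FIRST[A]={a,b}  FIRST[B]={a}  FIRST[C]={a,b}
[2] (no change)
  FIRST[S]={a}  FIRST[A]={a,b}  FIRST[B]={a}  FIRST[C]={a,b}

Compute FOLLOW by fixpoint:
initialize: $ ∈ FOLLOW(S)
round 1:
  A→A A a: FOLLOW(A) ⊇ FIRST(A) = {a,b}; new: +{a,b}
  S→S C: FOLLOW(S) ⊇ FIRST(C) = {a,b}; new: +{a,b}
  S→S C: FOLLOW(C) ⊇ FOLLOW(S) ⊇ {$,a,b}; new: +{$,a,b}
  S→a A: FOLLOW(A) ⊇ FOLLOW(S) ⊇ {$,a,b}; new: +{$}
  FOLLOW[S]={$,a,b}  FOLLOW[A]={$,a,b}  FOLLOW[B]={}  FOLLOW[C]={$,a,b}
round 2:
  C→B: FOLLOW(B) ⊇ FOLLOW(C) ⊇ {$,a,b}; new: +{$,a,b}
  FOLLOW[S]={$,a,b}  FOLLOW[A]={$,a,b}  FOLLOW[B]={$,a,b}  FOLLOW[C]={$,a,b}
round 3: done
  FOLLOW[S]={$,a,b}  FOLLOW[A]={$,a,b}  FOLLOW[B]={$,a,b}  FOLLOW[C]={$,a,b}

FOLLOW(A) = ["$", "a", "b"]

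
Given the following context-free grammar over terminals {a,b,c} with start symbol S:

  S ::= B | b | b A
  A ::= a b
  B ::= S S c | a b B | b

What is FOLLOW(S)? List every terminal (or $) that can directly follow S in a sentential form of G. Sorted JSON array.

FIRST sets, iterate to fixpoint:
round 1:
  A via A→a b: +{a}
  B via B→a b B: +{a}
  B via B→b: +{b}
  S via S→B: +{a,b}
  S: {a,b}  A: {a}  B: {a,b}
round 2: (stable)
  S: {a,b}  A: {a}  B: {a,b}

Compute FOLLOW by fixpoint:
initialize: $ ∈ FOLLOW(S)
round 1:
  B→S S c: FOLLOW(S) ⊇ FIRST(S) = {a,b}; new: +{a,b}
  B→S S c: FOLLOW(S) ⊇ FIRST(c) = {c}; new: +{c}
  S→B: FOLLOW(B) ⊇ FOLLOW(S) ⊇ {$,a,b,c}; new: +{$,a,b,c}
  S→b A: FOLLOW(A) ⊇ FOLLOW(S) ⊇ {$,a,b,c}; new: +{$,a,b,c}
  FOLLOW[S]={$,a,b,c}  FOLLOW[A]={$,a,b,c}  FOLLOW[B]={$,a,b,c}
round 2: — fixpoint
  FOLLOW[S]={$,a,b,c}  FOLLOW[A]={$,a,b,c}  FOLLOW[B]={$,a,b,c}

FOLLOW(S) = ["$", "a", "b", "c"]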